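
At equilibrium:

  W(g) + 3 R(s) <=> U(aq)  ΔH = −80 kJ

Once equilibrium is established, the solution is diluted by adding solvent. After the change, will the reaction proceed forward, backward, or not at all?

Dilution lowers every aqueous concentration by the same factor. Δn_aq = 1 − 0 = +1, so the system shifts toward the side with more dissolved moles — to the right.

right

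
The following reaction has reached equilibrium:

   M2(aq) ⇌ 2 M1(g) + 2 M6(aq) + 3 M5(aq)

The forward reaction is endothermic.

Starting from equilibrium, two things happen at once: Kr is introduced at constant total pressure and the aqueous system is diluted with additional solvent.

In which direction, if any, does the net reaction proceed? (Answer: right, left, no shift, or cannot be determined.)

Adding inert gas at constant total pressure expands the volume and lowers every reacting partial pressure. With Δn_gas = 2 − 0 = +2, Q moves away from K toward the side with fewer gas moles, so the system shifts toward the side with more gas moles — to the right.
Dilution lowers every aqueous concentration by the same factor. Δn_aq = 5 − 1 = +4, so the system shifts toward the side with more dissolved moles — to the right.
All effects act in the same direction — net shift to the right.

right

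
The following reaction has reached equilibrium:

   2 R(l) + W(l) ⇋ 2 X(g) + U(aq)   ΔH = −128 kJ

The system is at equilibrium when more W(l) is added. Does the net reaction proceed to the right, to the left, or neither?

no shift

W is a pure liquid; its activity is 1 regardless of amount, so Q is unaffected — no shift from this change.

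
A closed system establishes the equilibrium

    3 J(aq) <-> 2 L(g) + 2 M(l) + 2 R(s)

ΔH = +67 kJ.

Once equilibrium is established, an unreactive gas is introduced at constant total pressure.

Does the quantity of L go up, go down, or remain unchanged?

Adding inert gas at constant total pressure expands the volume and lowers every reacting partial pressure. With Δn_gas = 2 − 0 = +2, Q moves away from K toward the side with fewer gas moles, so the system shifts toward the side with more gas moles — to the right.
The net shift is to the right. L is a product, so its amount increases.

increases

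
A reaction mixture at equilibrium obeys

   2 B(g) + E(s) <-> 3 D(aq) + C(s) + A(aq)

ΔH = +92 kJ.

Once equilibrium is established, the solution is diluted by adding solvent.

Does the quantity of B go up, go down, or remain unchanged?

decreases

Dilution lowers every aqueous concentration by the same factor. Δn_aq = 4 − 0 = +4, so the system shifts toward the side with more dissolved moles — to the right.
The net shift is to the right. B is a reactant, so its amount decreases.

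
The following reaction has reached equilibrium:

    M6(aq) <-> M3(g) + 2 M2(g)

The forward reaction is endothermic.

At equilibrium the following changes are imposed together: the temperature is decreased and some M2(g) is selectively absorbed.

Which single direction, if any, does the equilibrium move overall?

The forward reaction is endothermic. Lowering T favours the exothermic direction — shift to the left.
Removing M2 (g), a product, drives the reaction to the right.
The individual effects push in opposite directions; without quantitative information the net direction cannot be determined.

cannot be determined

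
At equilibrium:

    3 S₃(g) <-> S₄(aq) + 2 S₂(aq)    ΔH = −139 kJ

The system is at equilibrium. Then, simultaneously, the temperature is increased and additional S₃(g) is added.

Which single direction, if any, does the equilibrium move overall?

The forward reaction is exothermic. Raising T favours the endothermic direction — shift to the left.
Adding S₃ (g), a reactant, drives the reaction to the right.
The individual effects push in opposite directions; without quantitative information the net direction cannot be determined.

cannot be determined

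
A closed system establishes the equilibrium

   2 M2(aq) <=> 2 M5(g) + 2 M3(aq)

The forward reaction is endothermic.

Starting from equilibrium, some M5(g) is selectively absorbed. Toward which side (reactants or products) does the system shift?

right

Removing M5 (g), a product, drives the reaction to the right.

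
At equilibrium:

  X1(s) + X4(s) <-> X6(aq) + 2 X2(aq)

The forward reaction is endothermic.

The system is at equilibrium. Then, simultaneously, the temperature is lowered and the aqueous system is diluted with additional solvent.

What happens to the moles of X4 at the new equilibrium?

cannot be determined

The forward reaction is endothermic. Lowering T favours the exothermic direction — shift to the left.
Dilution lowers every aqueous concentration by the same factor. Δn_aq = 3 − 0 = +3, so the system shifts toward the side with more dissolved moles — to the right.
The two effects oppose each other, so the net shift — and hence the change in X4 — cannot be determined from the given information.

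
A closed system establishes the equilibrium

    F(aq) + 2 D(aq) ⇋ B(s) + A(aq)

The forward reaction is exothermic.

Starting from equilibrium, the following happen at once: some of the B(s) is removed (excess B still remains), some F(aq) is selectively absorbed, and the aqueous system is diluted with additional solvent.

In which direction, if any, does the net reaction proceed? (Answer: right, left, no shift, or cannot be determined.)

B is a pure solid; its activity is 1 regardless of amount, so Q is unaffected — no shift from this change.
Removing F (aq), a reactant, drives the reaction to the left.
Dilution lowers every aqueous concentration by the same factor. Δn_aq = 1 − 3 = -2, so the system shifts toward the side with more dissolved moles — to the left.
Only the nonzero effect(s) matter; the net shift is to the left.

left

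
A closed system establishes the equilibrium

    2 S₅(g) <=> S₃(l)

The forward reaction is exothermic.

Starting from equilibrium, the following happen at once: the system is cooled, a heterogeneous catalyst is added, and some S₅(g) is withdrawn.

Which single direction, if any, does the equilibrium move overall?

The forward reaction is exothermic. Lowering T favours the exothermic direction — shift to the right.
A catalyst speeds both forward and reverse rates equally; it changes neither Q nor K — no shift from this change.
Removing S₅ (g), a reactant, drives the reaction to the left.
The individual effects push in opposite directions; without quantitative information the net direction cannot be determined.

cannot be determined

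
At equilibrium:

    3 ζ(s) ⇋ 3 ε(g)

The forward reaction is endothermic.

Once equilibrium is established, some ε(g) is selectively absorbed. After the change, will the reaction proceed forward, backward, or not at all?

right

Removing ε (g), a product, drives the reaction to the right.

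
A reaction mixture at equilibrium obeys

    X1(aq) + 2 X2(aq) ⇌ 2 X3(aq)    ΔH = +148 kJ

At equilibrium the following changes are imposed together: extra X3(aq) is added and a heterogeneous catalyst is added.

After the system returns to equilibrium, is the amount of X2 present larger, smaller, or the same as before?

increases

Adding X3 (aq), a product, drives the reaction to the left.
A catalyst speeds both forward and reverse rates equally; it changes neither Q nor K — no shift from this change.
The net shift is to the left. X2 is a reactant, so its amount increases.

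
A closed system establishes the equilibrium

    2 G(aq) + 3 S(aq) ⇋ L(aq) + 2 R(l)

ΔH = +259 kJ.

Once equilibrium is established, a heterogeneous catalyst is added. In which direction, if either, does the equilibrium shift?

no shift

A catalyst speeds both forward and reverse rates equally; it changes neither Q nor K — no shift from this change.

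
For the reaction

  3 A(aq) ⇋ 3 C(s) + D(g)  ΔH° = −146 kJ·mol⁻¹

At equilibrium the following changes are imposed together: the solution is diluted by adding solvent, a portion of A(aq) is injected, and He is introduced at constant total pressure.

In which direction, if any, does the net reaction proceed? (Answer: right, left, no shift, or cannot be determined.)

cannot be determined

Dilution lowers every aqueous concentration by the same factor. Δn_aq = 0 − 3 = -3, so the system shifts toward the side with more dissolved moles — to the left.
Adding A (aq), a reactant, drives the reaction to the right.
Adding inert gas at constant total pressure expands the volume and lowers every reacting partial pressure. With Δn_gas = 1 − 0 = +1, Q moves away from K toward the side with fewer gas moles, so the system shifts toward the side with more gas moles — to the right.
The individual effects push in opposite directions; without quantitative information the net direction cannot be determined.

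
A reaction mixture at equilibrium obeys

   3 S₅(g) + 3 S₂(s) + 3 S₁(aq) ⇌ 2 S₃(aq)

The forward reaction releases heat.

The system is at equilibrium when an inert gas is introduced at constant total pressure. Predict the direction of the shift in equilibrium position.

Adding inert gas at constant total pressure expands the volume and lowers every reacting partial pressure. With Δn_gas = 0 − 3 = -3, Q moves away from K toward the side with fewer gas moles, so the system shifts toward the side with more gas moles — to the left.

left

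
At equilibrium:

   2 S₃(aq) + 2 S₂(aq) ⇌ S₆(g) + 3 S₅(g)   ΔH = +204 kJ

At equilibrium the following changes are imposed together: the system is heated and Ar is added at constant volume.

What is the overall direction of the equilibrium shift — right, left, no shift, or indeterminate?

right

The forward reaction is endothermic. Raising T favours the endothermic direction — shift to the right.
At constant volume, adding an inert gas leaves every reacting species' partial pressure unchanged, so Q is unchanged — no shift from this change.
Only the nonzero effect(s) matter; the net shift is to the right.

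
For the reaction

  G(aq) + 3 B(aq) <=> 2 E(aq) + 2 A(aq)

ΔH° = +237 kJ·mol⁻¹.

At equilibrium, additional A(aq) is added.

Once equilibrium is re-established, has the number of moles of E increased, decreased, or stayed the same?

Adding A (aq), a product, drives the reaction to the left.
The net shift is to the left. E is a product, so its amount decreases.

decreases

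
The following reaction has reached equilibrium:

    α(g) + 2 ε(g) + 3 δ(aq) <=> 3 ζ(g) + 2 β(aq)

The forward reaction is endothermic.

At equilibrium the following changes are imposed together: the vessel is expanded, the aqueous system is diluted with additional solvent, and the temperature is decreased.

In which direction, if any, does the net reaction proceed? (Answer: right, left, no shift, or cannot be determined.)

Gas moles: reactants 3, products 3. Δn_gas = 0, so a volume change leaves Q equal to K — no shift from this change.
Dilution lowers every aqueous concentration by the same factor. Δn_aq = 2 − 3 = -1, so the system shifts toward the side with more dissolved moles — to the left.
The forward reaction is endothermic. Lowering T favours the exothermic direction — shift to the left.
Only the nonzero effect(s) matter; the net shift is to the left.

left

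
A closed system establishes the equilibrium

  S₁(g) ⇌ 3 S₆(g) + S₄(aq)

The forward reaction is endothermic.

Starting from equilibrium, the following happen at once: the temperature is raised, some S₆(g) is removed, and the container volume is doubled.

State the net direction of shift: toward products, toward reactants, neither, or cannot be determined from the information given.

The forward reaction is endothermic. Raising T favours the endothermic direction — shift to the right.
Removing S₆ (g), a product, drives the reaction to the right.
Gas moles: reactants 1, products 3 (Δn_gas = +2). Expansion shifts the system toward the side with more moles of gas — to the right.
All effects act in the same direction — net shift to the right.

right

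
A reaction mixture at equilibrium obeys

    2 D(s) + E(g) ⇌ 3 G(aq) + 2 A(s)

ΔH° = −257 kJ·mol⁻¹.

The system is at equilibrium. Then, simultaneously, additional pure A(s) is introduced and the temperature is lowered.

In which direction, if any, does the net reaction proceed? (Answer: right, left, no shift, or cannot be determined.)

right

A is a pure solid; its activity is 1 regardless of amount, so Q is unaffected — no shift from this change.
The forward reaction is exothermic. Lowering T favours the exothermic direction — shift to the right.
Only the nonzero effect(s) matter; the net shift is to the right.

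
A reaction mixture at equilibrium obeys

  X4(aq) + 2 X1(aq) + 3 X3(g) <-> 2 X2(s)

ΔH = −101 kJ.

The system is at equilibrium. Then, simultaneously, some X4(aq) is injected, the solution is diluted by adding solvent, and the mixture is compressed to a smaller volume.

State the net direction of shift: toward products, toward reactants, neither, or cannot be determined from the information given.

cannot be determined

Adding X4 (aq), a reactant, drives the reaction to the right.
Dilution lowers every aqueous concentration by the same factor. Δn_aq = 0 − 3 = -3, so the system shifts toward the side with more dissolved moles — to the left.
Gas moles: reactants 3, products 0 (Δn_gas = -3). Compression shifts the system toward the side with fewer moles of gas — to the right.
The individual effects push in opposite directions; without quantitative information the net direction cannot be determined.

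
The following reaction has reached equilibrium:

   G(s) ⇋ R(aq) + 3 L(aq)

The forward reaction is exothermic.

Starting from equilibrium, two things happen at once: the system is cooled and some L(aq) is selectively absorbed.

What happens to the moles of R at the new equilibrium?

increases

The forward reaction is exothermic. Lowering T favours the exothermic direction — shift to the right.
Removing L (aq), a product, drives the reaction to the right.
The net shift is to the right. R is a product, so its amount increases.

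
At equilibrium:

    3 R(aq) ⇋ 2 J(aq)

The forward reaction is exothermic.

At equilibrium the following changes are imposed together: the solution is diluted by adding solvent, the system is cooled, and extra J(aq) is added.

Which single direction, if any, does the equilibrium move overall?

cannot be determined

Dilution lowers every aqueous concentration by the same factor. Δn_aq = 2 − 3 = -1, so the system shifts toward the side with more dissolved moles — to the left.
The forward reaction is exothermic. Lowering T favours the exothermic direction — shift to the right.
Adding J (aq), a product, drives the reaction to the left.
The individual effects push in opposite directions; without quantitative information the net direction cannot be determined.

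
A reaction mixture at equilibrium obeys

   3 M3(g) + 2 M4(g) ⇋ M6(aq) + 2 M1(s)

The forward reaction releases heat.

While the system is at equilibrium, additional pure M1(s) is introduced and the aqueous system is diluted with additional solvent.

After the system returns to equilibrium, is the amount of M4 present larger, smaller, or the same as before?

decreases

M1 is a pure solid; its activity is 1 regardless of amount, so Q is unaffected — no shift from this change.
Dilution lowers every aqueous concentration by the same factor. Δn_aq = 1 − 0 = +1, so the system shifts toward the side with more dissolved moles — to the right.
The net shift is to the right. M4 is a reactant, so its amount decreases.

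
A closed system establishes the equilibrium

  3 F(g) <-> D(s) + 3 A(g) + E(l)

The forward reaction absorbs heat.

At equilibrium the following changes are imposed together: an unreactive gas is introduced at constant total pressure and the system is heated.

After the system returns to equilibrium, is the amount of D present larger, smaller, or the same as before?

increases

Adding inert gas at constant total pressure expands the volume, scaling every reacting partial pressure by the same factor. Δn_gas = 3 − 3 = 0, so Q is unchanged — no shift.
The forward reaction is endothermic. Raising T favours the endothermic direction — shift to the right.
The net shift is to the right. D is a product, so its amount increases.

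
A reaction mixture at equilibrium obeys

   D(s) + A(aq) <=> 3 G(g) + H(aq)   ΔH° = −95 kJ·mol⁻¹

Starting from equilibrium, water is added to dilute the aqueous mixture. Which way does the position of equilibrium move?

Dilution scales every aqueous concentration by the same factor. Δn_aq = 1 − 1 = 0, so Q is unchanged — no shift.

no shift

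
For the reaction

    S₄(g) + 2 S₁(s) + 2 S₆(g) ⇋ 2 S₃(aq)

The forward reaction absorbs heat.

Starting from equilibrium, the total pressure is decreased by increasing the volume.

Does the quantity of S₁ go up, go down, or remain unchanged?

Gas moles: reactants 3, products 0 (Δn_gas = -3). Expansion shifts the system toward the side with more moles of gas — to the left.
The net shift is to the left. S₁ is a reactant, so its amount increases.

increases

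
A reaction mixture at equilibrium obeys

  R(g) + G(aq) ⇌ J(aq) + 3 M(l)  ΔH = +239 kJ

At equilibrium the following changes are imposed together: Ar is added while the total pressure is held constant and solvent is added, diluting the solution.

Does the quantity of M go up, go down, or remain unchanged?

Adding inert gas at constant total pressure expands the volume and lowers every reacting partial pressure. With Δn_gas = 0 − 1 = -1, Q moves away from K toward the side with fewer gas moles, so the system shifts toward the side with more gas moles — to the left.
Dilution scales every aqueous concentration by the same factor. Δn_aq = 1 − 1 = 0, so Q is unchanged — no shift.
The net shift is to the left. M is a product, so its amount decreases.

decreases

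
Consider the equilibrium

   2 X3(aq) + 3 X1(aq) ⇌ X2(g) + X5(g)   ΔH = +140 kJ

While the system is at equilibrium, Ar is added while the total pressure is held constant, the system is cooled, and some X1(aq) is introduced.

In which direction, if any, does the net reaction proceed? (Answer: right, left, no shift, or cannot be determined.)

Adding inert gas at constant total pressure expands the volume and lowers every reacting partial pressure. With Δn_gas = 2 − 0 = +2, Q moves away from K toward the side with fewer gas moles, so the system shifts toward the side with more gas moles — to the right.
The forward reaction is endothermic. Lowering T favours the exothermic direction — shift to the left.
Adding X1 (aq), a reactant, drives the reaction to the right.
The individual effects push in opposite directions; without quantitative information the net direction cannot be determined.

cannot be determined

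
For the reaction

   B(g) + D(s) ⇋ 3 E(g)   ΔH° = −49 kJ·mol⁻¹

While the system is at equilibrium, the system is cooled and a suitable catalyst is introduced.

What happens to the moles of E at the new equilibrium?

increases

The forward reaction is exothermic. Lowering T favours the exothermic direction — shift to the right.
A catalyst speeds both forward and reverse rates equally; it changes neither Q nor K — no shift from this change.
The net shift is to the right. E is a product, so its amount increases.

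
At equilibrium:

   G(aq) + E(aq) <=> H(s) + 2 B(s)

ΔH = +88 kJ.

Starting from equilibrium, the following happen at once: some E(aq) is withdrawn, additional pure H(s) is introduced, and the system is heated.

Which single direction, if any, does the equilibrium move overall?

cannot be determined

Removing E (aq), a reactant, drives the reaction to the left.
H is a pure solid; its activity is 1 regardless of amount, so Q is unaffected — no shift from this change.
The forward reaction is endothermic. Raising T favours the endothermic direction — shift to the right.
The individual effects push in opposite directions; without quantitative information the net direction cannot be determined.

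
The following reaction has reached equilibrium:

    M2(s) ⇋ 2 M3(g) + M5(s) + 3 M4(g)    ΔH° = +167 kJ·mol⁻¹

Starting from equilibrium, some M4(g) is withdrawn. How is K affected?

The equilibrium constant depends only on temperature. This perturbation may move the position of equilibrium, but since T is unchanged, K itself is unchanged.

unchanged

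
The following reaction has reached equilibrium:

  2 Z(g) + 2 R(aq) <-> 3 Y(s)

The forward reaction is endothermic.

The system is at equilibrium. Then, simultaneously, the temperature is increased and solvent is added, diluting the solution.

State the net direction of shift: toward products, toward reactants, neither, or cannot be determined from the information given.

cannot be determined

The forward reaction is endothermic. Raising T favours the endothermic direction — shift to the right.
Dilution lowers every aqueous concentration by the same factor. Δn_aq = 0 − 2 = -2, so the system shifts toward the side with more dissolved moles — to the left.
The individual effects push in opposite directions; without quantitative information the net direction cannot be determined.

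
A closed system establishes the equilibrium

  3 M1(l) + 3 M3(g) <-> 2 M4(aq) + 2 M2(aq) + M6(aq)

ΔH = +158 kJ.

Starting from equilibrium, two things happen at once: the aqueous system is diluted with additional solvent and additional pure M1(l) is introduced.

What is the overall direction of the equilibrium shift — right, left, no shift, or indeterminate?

Dilution lowers every aqueous concentration by the same factor. Δn_aq = 5 − 0 = +5, so the system shifts toward the side with more dissolved moles — to the right.
M1 is a pure liquid; its activity is 1 regardless of amount, so Q is unaffected — no shift from this change.
Only the nonzero effect(s) matter; the net shift is to the right.

right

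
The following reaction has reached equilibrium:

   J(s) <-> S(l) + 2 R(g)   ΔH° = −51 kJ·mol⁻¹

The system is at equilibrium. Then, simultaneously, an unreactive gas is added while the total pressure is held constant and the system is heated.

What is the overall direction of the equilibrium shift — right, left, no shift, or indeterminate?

Adding inert gas at constant total pressure expands the volume and lowers every reacting partial pressure. With Δn_gas = 2 − 0 = +2, Q moves away from K toward the side with fewer gas moles, so the system shifts toward the side with more gas moles — to the right.
The forward reaction is exothermic. Raising T favours the endothermic direction — shift to the left.
The individual effects push in opposite directions; without quantitative information the net direction cannot be determined.

cannot be determined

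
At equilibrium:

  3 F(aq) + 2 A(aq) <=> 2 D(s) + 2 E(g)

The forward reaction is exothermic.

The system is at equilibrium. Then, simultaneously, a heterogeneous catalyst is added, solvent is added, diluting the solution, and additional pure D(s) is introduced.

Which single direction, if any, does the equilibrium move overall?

left

A catalyst speeds both forward and reverse rates equally; it changes neither Q nor K — no shift from this change.
Dilution lowers every aqueous concentration by the same factor. Δn_aq = 0 − 5 = -5, so the system shifts toward the side with more dissolved moles — to the left.
D is a pure solid; its activity is 1 regardless of amount, so Q is unaffected — no shift from this change.
Only the nonzero effect(s) matter; the net shift is to the left.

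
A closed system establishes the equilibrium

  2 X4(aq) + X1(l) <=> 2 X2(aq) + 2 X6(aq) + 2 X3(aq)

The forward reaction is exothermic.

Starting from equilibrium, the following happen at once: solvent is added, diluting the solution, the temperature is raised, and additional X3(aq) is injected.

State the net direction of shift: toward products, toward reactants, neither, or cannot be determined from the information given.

Dilution lowers every aqueous concentration by the same factor. Δn_aq = 6 − 2 = +4, so the system shifts toward the side with more dissolved moles — to the right.
The forward reaction is exothermic. Raising T favours the endothermic direction — shift to the left.
Adding X3 (aq), a product, drives the reaction to the left.
The individual effects push in opposite directions; without quantitative information the net direction cannot be determined.

cannot be determined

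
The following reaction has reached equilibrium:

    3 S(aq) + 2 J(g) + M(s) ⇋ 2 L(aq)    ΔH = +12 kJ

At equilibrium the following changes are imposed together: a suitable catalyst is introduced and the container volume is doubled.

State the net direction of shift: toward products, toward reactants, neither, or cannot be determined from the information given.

left

A catalyst speeds both forward and reverse rates equally; it changes neither Q nor K — no shift from this change.
Gas moles: reactants 2, products 0 (Δn_gas = -2). Expansion shifts the system toward the side with more moles of gas — to the left.
Only the nonzero effect(s) matter; the net shift is to the left.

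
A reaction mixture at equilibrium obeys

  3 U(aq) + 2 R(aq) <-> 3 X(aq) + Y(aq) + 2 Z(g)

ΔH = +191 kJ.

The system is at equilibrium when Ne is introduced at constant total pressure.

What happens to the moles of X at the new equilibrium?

Adding inert gas at constant total pressure expands the volume and lowers every reacting partial pressure. With Δn_gas = 2 − 0 = +2, Q moves away from K toward the side with fewer gas moles, so the system shifts toward the side with more gas moles — to the right.
The net shift is to the right. X is a product, so its amount increases.

increases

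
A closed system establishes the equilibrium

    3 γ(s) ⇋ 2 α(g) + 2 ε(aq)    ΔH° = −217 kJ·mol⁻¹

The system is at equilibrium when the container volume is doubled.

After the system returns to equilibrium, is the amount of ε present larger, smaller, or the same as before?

Gas moles: reactants 0, products 2 (Δn_gas = +2). Expansion shifts the system toward the side with more moles of gas — to the right.
The net shift is to the right. ε is a product, so its amount increases.

increases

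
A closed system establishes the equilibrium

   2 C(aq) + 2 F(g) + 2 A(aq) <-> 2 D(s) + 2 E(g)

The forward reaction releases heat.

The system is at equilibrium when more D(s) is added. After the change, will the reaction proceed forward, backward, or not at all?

D is a pure solid; its activity is 1 regardless of amount, so Q is unaffected — no shift from this change.

no shift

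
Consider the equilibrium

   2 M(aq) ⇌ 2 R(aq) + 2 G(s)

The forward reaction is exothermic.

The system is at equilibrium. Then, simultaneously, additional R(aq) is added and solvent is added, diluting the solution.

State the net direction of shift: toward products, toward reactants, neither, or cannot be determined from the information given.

Adding R (aq), a product, drives the reaction to the left.
Dilution scales every aqueous concentration by the same factor. Δn_aq = 2 − 2 = 0, so Q is unchanged — no shift.
Only the nonzero effect(s) matter; the net shift is to the left.

left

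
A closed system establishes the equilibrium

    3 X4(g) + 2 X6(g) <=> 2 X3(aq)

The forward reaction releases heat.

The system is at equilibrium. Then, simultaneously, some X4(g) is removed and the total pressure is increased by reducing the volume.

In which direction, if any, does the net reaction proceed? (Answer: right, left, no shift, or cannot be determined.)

cannot be determined

Removing X4 (g), a reactant, drives the reaction to the left.
Gas moles: reactants 5, products 0 (Δn_gas = -5). Compression shifts the system toward the side with fewer moles of gas — to the right.
The individual effects push in opposite directions; without quantitative information the net direction cannot be determined.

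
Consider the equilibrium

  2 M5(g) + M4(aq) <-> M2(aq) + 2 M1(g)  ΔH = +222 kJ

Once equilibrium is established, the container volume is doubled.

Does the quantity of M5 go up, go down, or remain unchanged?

Gas moles: reactants 2, products 2. Δn_gas = 0, so a volume change leaves Q equal to K — no shift from this change.
No net shift occurs, so the amount of M5 is unchanged.

unchanged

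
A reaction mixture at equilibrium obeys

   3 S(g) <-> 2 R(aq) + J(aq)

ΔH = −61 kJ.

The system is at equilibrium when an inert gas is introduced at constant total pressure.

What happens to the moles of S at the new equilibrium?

Adding inert gas at constant total pressure expands the volume and lowers every reacting partial pressure. With Δn_gas = 0 − 3 = -3, Q moves away from K toward the side with fewer gas moles, so the system shifts toward the side with more gas moles — to the left.
The net shift is to the left. S is a reactant, so its amount increases.

increases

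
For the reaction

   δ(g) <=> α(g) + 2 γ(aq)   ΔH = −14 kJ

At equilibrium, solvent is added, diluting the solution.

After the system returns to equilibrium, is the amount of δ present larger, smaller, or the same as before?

Dilution lowers every aqueous concentration by the same factor. Δn_aq = 2 − 0 = +2, so the system shifts toward the side with more dissolved moles — to the right.
The net shift is to the right. δ is a reactant, so its amount decreases.

decreases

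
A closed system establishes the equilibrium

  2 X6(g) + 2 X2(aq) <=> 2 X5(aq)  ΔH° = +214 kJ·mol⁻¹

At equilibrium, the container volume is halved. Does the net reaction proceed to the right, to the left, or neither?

right

Gas moles: reactants 2, products 0 (Δn_gas = -2). Compression shifts the system toward the side with fewer moles of gas — to the right.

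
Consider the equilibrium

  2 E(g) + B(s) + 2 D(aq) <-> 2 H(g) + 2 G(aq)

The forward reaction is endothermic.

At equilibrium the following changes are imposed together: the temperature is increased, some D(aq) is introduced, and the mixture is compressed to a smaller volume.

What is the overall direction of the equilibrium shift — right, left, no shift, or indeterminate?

right

The forward reaction is endothermic. Raising T favours the endothermic direction — shift to the right.
Adding D (aq), a reactant, drives the reaction to the right.
Gas moles: reactants 2, products 2. Δn_gas = 0, so a volume change leaves Q equal to K — no shift from this change.
Only the nonzero effect(s) matter; the net shift is to the right.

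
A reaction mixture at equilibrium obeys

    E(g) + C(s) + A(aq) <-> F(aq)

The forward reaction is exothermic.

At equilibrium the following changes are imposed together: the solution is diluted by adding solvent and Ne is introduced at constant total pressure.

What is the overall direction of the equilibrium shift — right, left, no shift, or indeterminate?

left

Dilution scales every aqueous concentration by the same factor. Δn_aq = 1 − 1 = 0, so Q is unchanged — no shift.
Adding inert gas at constant total pressure expands the volume and lowers every reacting partial pressure. With Δn_gas = 0 − 1 = -1, Q moves away from K toward the side with fewer gas moles, so the system shifts toward the side with more gas moles — to the left.
Only the nonzero effect(s) matter; the net shift is to the left.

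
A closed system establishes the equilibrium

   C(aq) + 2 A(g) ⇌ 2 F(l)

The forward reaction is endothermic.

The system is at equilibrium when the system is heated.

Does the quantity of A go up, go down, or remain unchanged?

decreases

The forward reaction is endothermic. Raising T favours the endothermic direction — shift to the right.
The net shift is to the right. A is a reactant, so its amount decreases.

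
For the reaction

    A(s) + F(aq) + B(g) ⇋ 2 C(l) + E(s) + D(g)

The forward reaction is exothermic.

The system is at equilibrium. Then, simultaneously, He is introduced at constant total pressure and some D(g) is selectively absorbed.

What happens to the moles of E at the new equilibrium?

Adding inert gas at constant total pressure expands the volume, scaling every reacting partial pressure by the same factor. Δn_gas = 1 − 1 = 0, so Q is unchanged — no shift.
Removing D (g), a product, drives the reaction to the right.
The net shift is to the right. E is a product, so its amount increases.

increases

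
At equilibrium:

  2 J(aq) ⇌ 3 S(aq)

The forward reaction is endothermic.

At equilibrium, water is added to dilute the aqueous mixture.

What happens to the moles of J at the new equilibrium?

Dilution lowers every aqueous concentration by the same factor. Δn_aq = 3 − 2 = +1, so the system shifts toward the side with more dissolved moles — to the right.
The net shift is to the right. J is a reactant, so its amount decreases.

decreases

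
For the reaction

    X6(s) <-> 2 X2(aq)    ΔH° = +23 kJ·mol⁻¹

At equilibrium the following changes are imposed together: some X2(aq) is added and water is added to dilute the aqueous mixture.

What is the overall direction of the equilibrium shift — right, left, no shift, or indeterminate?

Adding X2 (aq), a product, drives the reaction to the left.
Dilution lowers every aqueous concentration by the same factor. Δn_aq = 2 − 0 = +2, so the system shifts toward the side with more dissolved moles — to the right.
The individual effects push in opposite directions; without quantitative information the net direction cannot be determined.

cannot be determined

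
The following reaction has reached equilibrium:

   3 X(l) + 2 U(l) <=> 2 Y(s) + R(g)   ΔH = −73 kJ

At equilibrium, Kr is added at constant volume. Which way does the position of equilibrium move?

no shift

At constant volume, adding an inert gas leaves every reacting species' partial pressure unchanged, so Q is unchanged — no shift from this change.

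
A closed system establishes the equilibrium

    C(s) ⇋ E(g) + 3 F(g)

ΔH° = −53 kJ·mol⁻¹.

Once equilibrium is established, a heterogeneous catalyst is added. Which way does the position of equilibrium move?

no shift

A catalyst speeds both forward and reverse rates equally; it changes neither Q nor K — no shift from this change.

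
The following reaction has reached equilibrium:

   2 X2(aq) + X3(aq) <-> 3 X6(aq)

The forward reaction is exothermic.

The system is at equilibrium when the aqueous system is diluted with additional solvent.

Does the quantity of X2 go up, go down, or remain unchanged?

unchanged

Dilution scales every aqueous concentration by the same factor. Δn_aq = 3 − 3 = 0, so Q is unchanged — no shift.
No net shift occurs, so the amount of X2 is unchanged.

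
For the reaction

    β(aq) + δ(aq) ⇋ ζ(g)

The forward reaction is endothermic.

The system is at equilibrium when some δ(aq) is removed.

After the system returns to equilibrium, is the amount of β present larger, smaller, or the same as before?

Removing δ (aq), a reactant, drives the reaction to the left.
The net shift is to the left. β is a reactant, so its amount increases.

increases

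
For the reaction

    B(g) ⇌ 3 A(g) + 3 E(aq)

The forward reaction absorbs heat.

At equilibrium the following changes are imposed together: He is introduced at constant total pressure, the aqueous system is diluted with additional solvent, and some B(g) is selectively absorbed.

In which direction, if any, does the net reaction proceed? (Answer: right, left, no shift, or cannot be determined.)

Adding inert gas at constant total pressure expands the volume and lowers every reacting partial pressure. With Δn_gas = 3 − 1 = +2, Q moves away from K toward the side with fewer gas moles, so the system shifts toward the side with more gas moles — to the right.
Dilution lowers every aqueous concentration by the same factor. Δn_aq = 3 − 0 = +3, so the system shifts toward the side with more dissolved moles — to the right.
Removing B (g), a reactant, drives the reaction to the left.
The individual effects push in opposite directions; without quantitative information the net direction cannot be determined.

cannot be determined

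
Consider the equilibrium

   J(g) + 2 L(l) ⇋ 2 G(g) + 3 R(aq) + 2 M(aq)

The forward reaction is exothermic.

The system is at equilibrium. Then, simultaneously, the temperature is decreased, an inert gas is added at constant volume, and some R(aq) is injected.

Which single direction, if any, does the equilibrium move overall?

cannot be determined

The forward reaction is exothermic. Lowering T favours the exothermic direction — shift to the right.
At constant volume, adding an inert gas leaves every reacting species' partial pressure unchanged, so Q is unchanged — no shift from this change.
Adding R (aq), a product, drives the reaction to the left.
The individual effects push in opposite directions; without quantitative information the net direction cannot be determined.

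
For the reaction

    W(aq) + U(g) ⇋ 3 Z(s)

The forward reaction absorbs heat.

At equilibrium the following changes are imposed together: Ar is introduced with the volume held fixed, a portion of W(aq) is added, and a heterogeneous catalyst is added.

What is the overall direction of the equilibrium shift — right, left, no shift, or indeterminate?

At constant volume, adding an inert gas leaves every reacting species' partial pressure unchanged, so Q is unchanged — no shift from this change.
Adding W (aq), a reactant, drives the reaction to the right.
A catalyst speeds both forward and reverse rates equally; it changes neither Q nor K — no shift from this change.
Only the nonzero effect(s) matter; the net shift is to the right.

right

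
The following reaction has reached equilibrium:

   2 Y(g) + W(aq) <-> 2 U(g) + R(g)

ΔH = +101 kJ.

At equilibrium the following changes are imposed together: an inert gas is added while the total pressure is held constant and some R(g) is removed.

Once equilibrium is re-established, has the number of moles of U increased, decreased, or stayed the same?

increases

Adding inert gas at constant total pressure expands the volume and lowers every reacting partial pressure. With Δn_gas = 3 − 2 = +1, Q moves away from K toward the side with fewer gas moles, so the system shifts toward the side with more gas moles — to the right.
Removing R (g), a product, drives the reaction to the right.
The net shift is to the right. U is a product, so its amount increases.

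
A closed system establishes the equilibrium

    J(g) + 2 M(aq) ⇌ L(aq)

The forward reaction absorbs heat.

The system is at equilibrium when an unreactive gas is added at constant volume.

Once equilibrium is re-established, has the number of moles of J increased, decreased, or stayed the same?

unchanged

At constant volume, adding an inert gas leaves every reacting species' partial pressure unchanged, so Q is unchanged — no shift from this change.
No net shift occurs, so the amount of J is unchanged.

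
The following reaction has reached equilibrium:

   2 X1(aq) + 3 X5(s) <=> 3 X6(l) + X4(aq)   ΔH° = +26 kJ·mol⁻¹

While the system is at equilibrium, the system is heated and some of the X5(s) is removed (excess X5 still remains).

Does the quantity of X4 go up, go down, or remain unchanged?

The forward reaction is endothermic. Raising T favours the endothermic direction — shift to the right.
X5 is a pure solid; its activity is 1 regardless of amount, so Q is unaffected — no shift from this change.
The net shift is to the right. X4 is a product, so its amount increases.

increases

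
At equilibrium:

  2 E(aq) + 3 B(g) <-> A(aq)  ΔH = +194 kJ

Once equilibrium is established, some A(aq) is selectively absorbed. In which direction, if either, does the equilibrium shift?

right

Removing A (aq), a product, drives the reaction to the right.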